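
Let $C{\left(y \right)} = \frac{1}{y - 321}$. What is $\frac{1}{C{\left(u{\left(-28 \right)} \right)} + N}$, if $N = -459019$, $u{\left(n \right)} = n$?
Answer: $- \frac{349}{160197632} \approx -2.1786 \cdot 10^{-6}$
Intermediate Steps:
$C{\left(y \right)} = \frac{1}{-321 + y}$
$\frac{1}{C{\left(u{\left(-28 \right)} \right)} + N} = \frac{1}{\frac{1}{-321 - 28} - 459019} = \frac{1}{\frac{1}{-349} - 459019} = \frac{1}{- \frac{1}{349} - 459019} = \frac{1}{- \frac{160197632}{349}} = - \frac{349}{160197632}$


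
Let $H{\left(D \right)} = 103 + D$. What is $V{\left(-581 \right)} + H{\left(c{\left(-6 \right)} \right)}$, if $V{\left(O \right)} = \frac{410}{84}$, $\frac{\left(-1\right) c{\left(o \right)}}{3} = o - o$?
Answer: $\frac{4531}{42} \approx 107.88$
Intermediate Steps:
$c{\left(o \right)} = 0$ ($c{\left(o \right)} = - 3 \left(o - o\right) = \left(-3\right) 0 = 0$)
$V{\left(O \right)} = \frac{205}{42}$ ($V{\left(O \right)} = 410 \cdot \frac{1}{84} = \frac{205}{42}$)
$V{\left(-581 \right)} + H{\left(c{\left(-6 \right)} \right)} = \frac{205}{42} + \left(103 + 0\right) = \frac{205}{42} + 103 = \frac{4531}{42}$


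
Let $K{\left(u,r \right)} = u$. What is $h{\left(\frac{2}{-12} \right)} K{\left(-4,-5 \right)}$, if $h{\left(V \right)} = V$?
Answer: $\frac{2}{3} \approx 0.66667$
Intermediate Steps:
$h{\left(\frac{2}{-12} \right)} K{\left(-4,-5 \right)} = \frac{2}{-12} \left(-4\right) = 2 \left(- \frac{1}{12}\right) \left(-4\right) = \left(- \frac{1}{6}\right) \left(-4\right) = \frac{2}{3}$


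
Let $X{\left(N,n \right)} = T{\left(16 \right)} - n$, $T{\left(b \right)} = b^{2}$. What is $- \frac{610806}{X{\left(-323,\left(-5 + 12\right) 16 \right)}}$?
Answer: $- \frac{101801}{24} \approx -4241.7$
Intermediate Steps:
$X{\left(N,n \right)} = 256 - n$ ($X{\left(N,n \right)} = 16^{2} - n = 256 - n$)
$- \frac{610806}{X{\left(-323,\left(-5 + 12\right) 16 \right)}} = - \frac{610806}{256 - \left(-5 + 12\right) 16} = - \frac{610806}{256 - 7 \cdot 16} = - \frac{610806}{256 - 112} = - \frac{610806}{144} = \left(-610806\right) \frac{1}{144} = - \frac{101801}{24}$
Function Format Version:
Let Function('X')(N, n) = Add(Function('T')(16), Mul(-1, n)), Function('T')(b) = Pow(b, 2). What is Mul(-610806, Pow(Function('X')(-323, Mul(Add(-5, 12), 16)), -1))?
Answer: Rational(-101801, 24) ≈ -4241.7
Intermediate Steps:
Function('X')(N, n) = Add(256, Mul(-1, n)) (Function('X')(N, n) = Add(Pow(16, 2), Mul(-1, n)) = Add(256, Mul(-1, n)))
Mul(-610806, Pow(Function('X')(-323, Mul(Add(-5, 12), 16)), -1)) = Mul(-610806, Pow(Add(256, Mul(-1, Mul(Add(-5, 12), 16))), -1)) = Mul(-610806, Pow(Add(256, Mul(-1, Mul(7, 16))), -1)) = Mul(-610806, Pow(Add(256, Mul(-1, 112)), -1)) = Mul(-610806, Pow(Add(256, -112), -1)) = Mul(-610806, Pow(144, -1)) = Mul(-610806, Rational(1, 144)) = Rational(-101801, 24)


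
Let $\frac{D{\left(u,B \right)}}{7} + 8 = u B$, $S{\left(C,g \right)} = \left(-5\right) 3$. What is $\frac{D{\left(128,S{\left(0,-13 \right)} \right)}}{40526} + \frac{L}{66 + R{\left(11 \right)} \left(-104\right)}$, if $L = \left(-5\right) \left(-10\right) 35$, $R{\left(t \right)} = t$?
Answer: $- \frac{3052471}{1560251} \approx -1.9564$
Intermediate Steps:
$S{\left(C,g \right)} = -15$
$L = 1750$ ($L = 50 \cdot 35 = 1750$)
$D{\left(u,B \right)} = -56 + 7 B u$ ($D{\left(u,B \right)} = -56 + 7 u B = -56 + 7 B u$)
$\frac{D{\left(128,S{\left(0,-13 \right)} \right)}}{40526} + \frac{L}{66 + R{\left(11 \right)} \left(-104\right)} = \frac{-56 + 7 \left(-15\right) 128}{40526} + \frac{1750}{66 + 11 \left(-104\right)} = \left(-56 - 13440\right) \frac{1}{40526} + \frac{1750}{66 - 1144} = \left(-13496\right) \frac{1}{40526} + \frac{1750}{-1078} = - \frac{6748}{20263} + 1750 \left(- \frac{1}{1078}\right) = - \frac{6748}{20263} - \frac{125}{77} = - \frac{3052471}{1560251}$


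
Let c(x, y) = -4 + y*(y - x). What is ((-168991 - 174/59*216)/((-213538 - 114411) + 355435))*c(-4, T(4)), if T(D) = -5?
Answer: -10008053/1621674 ≈ -6.1714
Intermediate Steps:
((-168991 - 174/59*216)/((-213538 - 114411) + 355435))*c(-4, T(4)) = ((-168991 - 174/59*216)/((-213538 - 114411) + 355435))*(-4 + (-5)**2 - 1*(-4)*(-5)) = ((-168991 - 174*1/59*216)/(-327949 + 355435))*(-4 + 25 - 20) = ((-168991 - 174/59*216)/27486)*1 = ((-168991 - 37584/59)*(1/27486))*1 = -10008053/59*1/27486*1 = -10008053/1621674*1 = -10008053/1621674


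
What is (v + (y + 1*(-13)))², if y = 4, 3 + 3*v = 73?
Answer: 1849/9 ≈ 205.44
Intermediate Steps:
v = 70/3 (v = -1 + (⅓)*73 = -1 + 73/3 = 70/3 ≈ 23.333)
(v + (y + 1*(-13)))² = (70/3 + (4 + 1*(-13)))² = (70/3 + (4 - 13))² = (70/3 - 9)² = (43/3)² = 1849/9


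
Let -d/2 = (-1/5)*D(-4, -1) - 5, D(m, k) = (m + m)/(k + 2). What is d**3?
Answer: 39304/125 ≈ 314.43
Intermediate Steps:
D(m, k) = 2*m/(2 + k) (D(m, k) = (2*m)/(2 + k) = 2*m/(2 + k))
d = 34/5 (d = -2*((-1/5)*(2*(-4)/(2 - 1)) - 5) = -2*((-1*1/5)*(2*(-4)/1) - 5) = -2*(-2*(-4)/5 - 5) = -2*(-1/5*(-8) - 5) = -2*(8/5 - 5) = -2*(-17/5) = 34/5 ≈ 6.8000)
d**3 = (34/5)**3 = 39304/125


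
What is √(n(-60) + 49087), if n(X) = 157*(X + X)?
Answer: √30247 ≈ 173.92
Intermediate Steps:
n(X) = 314*X (n(X) = 157*(2*X) = 314*X)
√(n(-60) + 49087) = √(314*(-60) + 49087) = √(-18840 + 49087) = √30247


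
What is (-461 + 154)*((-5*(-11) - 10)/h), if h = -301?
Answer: 13815/301 ≈ 45.897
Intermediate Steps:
(-461 + 154)*((-5*(-11) - 10)/h) = (-461 + 154)*((-5*(-11) - 10)/(-301)) = -307*(55 - 10)*(-1)/301 = -13815*(-1)/301 = -307*(-45/301) = 13815/301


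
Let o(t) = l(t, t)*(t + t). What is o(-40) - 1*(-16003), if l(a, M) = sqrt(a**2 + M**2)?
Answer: 16003 - 3200*sqrt(2) ≈ 11478.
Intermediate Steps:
l(a, M) = sqrt(M**2 + a**2)
o(t) = 2*t*sqrt(2)*sqrt(t**2) (o(t) = sqrt(t**2 + t**2)*(t + t) = sqrt(2*t**2)*(2*t) = (sqrt(2)*sqrt(t**2))*(2*t) = 2*t*sqrt(2)*sqrt(t**2))
o(-40) - 1*(-16003) = 2*(-40)*sqrt(2)*sqrt((-40)**2) - 1*(-16003) = 2*(-40)*sqrt(2)*sqrt(1600) + 16003 = 2*(-40)*sqrt(2)*40 + 16003 = -3200*sqrt(2) + 16003 = 16003 - 3200*sqrt(2)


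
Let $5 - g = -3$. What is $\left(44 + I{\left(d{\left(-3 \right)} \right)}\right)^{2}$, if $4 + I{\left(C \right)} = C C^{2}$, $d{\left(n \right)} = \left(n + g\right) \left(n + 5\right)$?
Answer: $1081600$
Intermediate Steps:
$g = 8$ ($g = 5 - -3 = 5 + 3 = 8$)
$d{\left(n \right)} = \left(5 + n\right) \left(8 + n\right)$ ($d{\left(n \right)} = \left(n + 8\right) \left(n + 5\right) = \left(8 + n\right) \left(5 + n\right) = \left(5 + n\right) \left(8 + n\right)$)
$I{\left(C \right)} = -4 + C^{3}$ ($I{\left(C \right)} = -4 + C C^{2} = -4 + C^{3}$)
$\left(44 + I{\left(d{\left(-3 \right)} \right)}\right)^{2} = \left(44 - \left(4 - \left(40 + \left(-3\right)^{2} + 13 \left(-3\right)\right)^{3}\right)\right)^{2} = \left(44 - \left(4 - \left(40 + 9 - 39\right)^{3}\right)\right)^{2} = \left(44 - \left(4 - 10^{3}\right)\right)^{2} = \left(44 + \left(-4 + 1000\right)\right)^{2} = \left(44 + 996\right)^{2} = 1040^{2} = 1081600$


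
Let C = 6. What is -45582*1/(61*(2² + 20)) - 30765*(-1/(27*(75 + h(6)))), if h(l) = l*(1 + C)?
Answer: -5497421/256932 ≈ -21.396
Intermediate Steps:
h(l) = 7*l (h(l) = l*(1 + 6) = l*7 = 7*l)
-45582*1/(61*(2² + 20)) - 30765*(-1/(27*(75 + h(6)))) = -45582*1/(61*(2² + 20)) - 30765*(-1/(27*(75 + 7*6))) = -45582*1/(61*(4 + 20)) - 30765*(-1/(27*(75 + 42))) = -45582/(24*61) - 30765/(117*(-27)) = -45582/1464 - 30765/(-3159) = -45582*1/1464 - 30765*(-1/3159) = -7597/244 + 10255/1053 = -5497421/256932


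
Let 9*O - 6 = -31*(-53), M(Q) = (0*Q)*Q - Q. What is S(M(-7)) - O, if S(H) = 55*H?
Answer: 1816/9 ≈ 201.78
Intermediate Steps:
M(Q) = -Q (M(Q) = 0*Q - Q = 0 - Q = -Q)
O = 1649/9 (O = ⅔ + (-31*(-53))/9 = ⅔ + (⅑)*1643 = ⅔ + 1643/9 = 1649/9 ≈ 183.22)
S(M(-7)) - O = 55*(-1*(-7)) - 1*1649/9 = 55*7 - 1649/9 = 385 - 1649/9 = 1816/9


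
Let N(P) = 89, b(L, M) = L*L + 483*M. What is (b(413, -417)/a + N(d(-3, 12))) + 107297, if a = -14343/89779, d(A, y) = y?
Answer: 615600188/2049 ≈ 3.0044e+5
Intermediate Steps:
b(L, M) = L² + 483*M
a = -14343/89779 (a = -14343*1/89779 = -14343/89779 ≈ -0.15976)
(b(413, -417)/a + N(d(-3, 12))) + 107297 = ((413² + 483*(-417))/(-14343/89779) + 89) + 107297 = ((170569 - 201411)*(-89779/14343) + 89) + 107297 = (-30842*(-89779/14343) + 89) + 107297 = (395566274/2049 + 89) + 107297 = 395748635/2049 + 107297 = 615600188/2049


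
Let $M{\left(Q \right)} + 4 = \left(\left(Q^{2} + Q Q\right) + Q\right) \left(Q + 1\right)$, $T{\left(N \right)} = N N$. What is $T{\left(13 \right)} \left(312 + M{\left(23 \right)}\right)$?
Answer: $4436588$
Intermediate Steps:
$T{\left(N \right)} = N^{2}$
$M{\left(Q \right)} = -4 + \left(1 + Q\right) \left(Q + 2 Q^{2}\right)$ ($M{\left(Q \right)} = -4 + \left(\left(Q^{2} + Q Q\right) + Q\right) \left(Q + 1\right) = -4 + \left(\left(Q^{2} + Q^{2}\right) + Q\right) \left(1 + Q\right) = -4 + \left(2 Q^{2} + Q\right) \left(1 + Q\right) = -4 + \left(Q + 2 Q^{2}\right) \left(1 + Q\right) = -4 + \left(1 + Q\right) \left(Q + 2 Q^{2}\right)$)
$T{\left(13 \right)} \left(312 + M{\left(23 \right)}\right) = 13^{2} \left(312 + \left(-4 + 23 + 2 \cdot 23^{3} + 3 \cdot 23^{2}\right)\right) = 169 \left(312 + \left(-4 + 23 + 2 \cdot 12167 + 3 \cdot 529\right)\right) = 169 \left(312 + \left(-4 + 23 + 24334 + 1587\right)\right) = 169 \left(312 + 25940\right) = 169 \cdot 26252 = 4436588$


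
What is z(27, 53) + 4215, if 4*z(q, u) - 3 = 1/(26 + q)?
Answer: 223435/53 ≈ 4215.8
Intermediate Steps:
z(q, u) = ¾ + 1/(4*(26 + q))
z(27, 53) + 4215 = (79 + 3*27)/(4*(26 + 27)) + 4215 = (¼)*(79 + 81)/53 + 4215 = (¼)*(1/53)*160 + 4215 = 40/53 + 4215 = 223435/53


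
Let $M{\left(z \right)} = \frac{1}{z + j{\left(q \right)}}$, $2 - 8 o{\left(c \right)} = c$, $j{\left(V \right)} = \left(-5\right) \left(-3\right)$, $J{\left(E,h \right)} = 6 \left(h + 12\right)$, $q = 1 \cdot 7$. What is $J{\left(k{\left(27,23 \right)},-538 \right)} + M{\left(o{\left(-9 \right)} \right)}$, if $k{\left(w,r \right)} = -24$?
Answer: $- \frac{413428}{131} \approx -3155.9$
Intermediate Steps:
$q = 7$
$J{\left(E,h \right)} = 72 + 6 h$ ($J{\left(E,h \right)} = 6 \left(12 + h\right) = 72 + 6 h$)
$j{\left(V \right)} = 15$
$o{\left(c \right)} = \frac{1}{4} - \frac{c}{8}$
$M{\left(z \right)} = \frac{1}{15 + z}$ ($M{\left(z \right)} = \frac{1}{z + 15} = \frac{1}{15 + z}$)
$J{\left(k{\left(27,23 \right)},-538 \right)} + M{\left(o{\left(-9 \right)} \right)} = \left(72 + 6 \left(-538\right)\right) + \frac{1}{15 + \left(\frac{1}{4} - - \frac{9}{8}\right)} = \left(72 - 3228\right) + \frac{1}{15 + \left(\frac{1}{4} + \frac{9}{8}\right)} = -3156 + \frac{1}{15 + \frac{11}{8}} = -3156 + \frac{1}{\frac{131}{8}} = -3156 + \frac{8}{131} = - \frac{413428}{131}$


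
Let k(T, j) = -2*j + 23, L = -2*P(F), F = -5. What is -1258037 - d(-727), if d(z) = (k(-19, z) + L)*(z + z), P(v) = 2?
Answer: 883705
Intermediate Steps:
L = -4 (L = -2*2 = -4)
k(T, j) = 23 - 2*j
d(z) = 2*z*(19 - 2*z) (d(z) = ((23 - 2*z) - 4)*(z + z) = (19 - 2*z)*(2*z) = 2*z*(19 - 2*z))
-1258037 - d(-727) = -1258037 - 2*(-727)*(19 - 2*(-727)) = -1258037 - 2*(-727)*(19 + 1454) = -1258037 - 2*(-727)*1473 = -1258037 - 1*(-2141742) = -1258037 + 2141742 = 883705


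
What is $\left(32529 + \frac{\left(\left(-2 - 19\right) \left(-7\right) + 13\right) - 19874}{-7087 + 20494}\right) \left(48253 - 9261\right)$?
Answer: $\frac{17004278198288}{13407} \approx 1.2683 \cdot 10^{9}$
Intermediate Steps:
$\left(32529 + \frac{\left(\left(-2 - 19\right) \left(-7\right) + 13\right) - 19874}{-7087 + 20494}\right) \left(48253 - 9261\right) = \left(32529 + \frac{\left(\left(-2 - 19\right) \left(-7\right) + 13\right) - 19874}{13407}\right) 38992 = \left(32529 + \left(\left(\left(-21\right) \left(-7\right) + 13\right) - 19874\right) \frac{1}{13407}\right) 38992 = \left(32529 + \left(\left(147 + 13\right) - 19874\right) \frac{1}{13407}\right) 38992 = \left(32529 + \left(160 - 19874\right) \frac{1}{13407}\right) 38992 = \left(32529 - \frac{19714}{13407}\right) 38992 = \frac{436096589}{13407} \cdot 38992 = \frac{17004278198288}{13407}$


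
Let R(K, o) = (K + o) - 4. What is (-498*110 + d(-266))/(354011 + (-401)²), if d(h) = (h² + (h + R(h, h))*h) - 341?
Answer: 228967/514812 ≈ 0.44476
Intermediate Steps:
R(K, o) = -4 + K + o
d(h) = -341 + h² + h*(-4 + 3*h) (d(h) = (h² + (h + (-4 + h + h))*h) - 341 = (h² + (h + (-4 + 2*h))*h) - 341 = (h² + (-4 + 3*h)*h) - 341 = (h² + h*(-4 + 3*h)) - 341 = -341 + h² + h*(-4 + 3*h))
(-498*110 + d(-266))/(354011 + (-401)²) = (-498*110 + (-341 - 4*(-266) + 4*(-266)²))/(354011 + (-401)²) = (-54780 + (-341 + 1064 + 4*70756))/(354011 + 160801) = (-54780 + (-341 + 1064 + 283024))/514812 = (-54780 + 283747)*(1/514812) = 228967*(1/514812) = 228967/514812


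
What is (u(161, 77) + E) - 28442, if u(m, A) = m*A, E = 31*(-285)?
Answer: -24880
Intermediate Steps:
E = -8835
u(m, A) = A*m
(u(161, 77) + E) - 28442 = (77*161 - 8835) - 28442 = (12397 - 8835) - 28442 = 3562 - 28442 = -24880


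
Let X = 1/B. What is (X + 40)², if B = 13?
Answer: 271441/169 ≈ 1606.2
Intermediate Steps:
X = 1/13 ≈ 0.076923
(X + 40)² = (1/13 + 40)² = (521/13)² = 271441/169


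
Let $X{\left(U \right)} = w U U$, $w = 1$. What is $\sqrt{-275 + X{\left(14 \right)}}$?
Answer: $i \sqrt{79} \approx 8.8882 i$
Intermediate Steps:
$X{\left(U \right)} = U^{2}$ ($X{\left(U \right)} = 1 U U = U U = U^{2}$)
$\sqrt{-275 + X{\left(14 \right)}} = \sqrt{-275 + 14^{2}} = \sqrt{-275 + 196} = \sqrt{-79} = i \sqrt{79}$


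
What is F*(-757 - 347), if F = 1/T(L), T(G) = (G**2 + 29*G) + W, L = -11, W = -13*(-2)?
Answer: 276/43 ≈ 6.4186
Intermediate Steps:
W = 26
T(G) = 26 + G**2 + 29*G (T(G) = (G**2 + 29*G) + 26 = 26 + G**2 + 29*G)
F = -1/172 (F = 1/(26 + (-11)**2 + 29*(-11)) = 1/(26 + 121 - 319) = 1/(-172) = -1/172 ≈ -0.0058140)
F*(-757 - 347) = -(-757 - 347)/172 = -1/172*(-1104) = 276/43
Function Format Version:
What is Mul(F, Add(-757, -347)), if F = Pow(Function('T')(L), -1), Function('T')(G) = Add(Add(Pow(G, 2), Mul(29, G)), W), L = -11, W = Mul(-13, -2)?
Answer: Rational(276, 43) ≈ 6.4186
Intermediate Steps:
W = 26
Function('T')(G) = Add(26, Pow(G, 2), Mul(29, G)) (Function('T')(G) = Add(Add(Pow(G, 2), Mul(29, G)), 26) = Add(26, Pow(G, 2), Mul(29, G)))
F = Rational(-1, 172) (F = Pow(Add(26, Pow(-11, 2), Mul(29, -11)), -1) = Pow(Add(26, 121, -319), -1) = Pow(-172, -1) = Rational(-1, 172) ≈ -0.0058140)
Mul(F, Add(-757, -347)) = Mul(Rational(-1, 172), Add(-757, -347)) = Mul(Rational(-1, 172), -1104) = Rational(276, 43)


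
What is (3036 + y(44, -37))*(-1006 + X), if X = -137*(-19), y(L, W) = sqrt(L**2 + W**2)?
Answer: 4848492 + 1597*sqrt(3305) ≈ 4.9403e+6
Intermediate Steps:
X = 2603
(3036 + y(44, -37))*(-1006 + X) = (3036 + sqrt(44**2 + (-37)**2))*(-1006 + 2603) = (3036 + sqrt(1936 + 1369))*1597 = (3036 + sqrt(3305))*1597 = 4848492 + 1597*sqrt(3305)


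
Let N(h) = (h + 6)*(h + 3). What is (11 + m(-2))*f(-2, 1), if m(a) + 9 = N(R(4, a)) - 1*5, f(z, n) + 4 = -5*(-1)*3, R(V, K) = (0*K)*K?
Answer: 165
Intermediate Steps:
R(V, K) = 0 (R(V, K) = 0*K = 0)
N(h) = (3 + h)*(6 + h) (N(h) = (6 + h)*(3 + h) = (3 + h)*(6 + h))
f(z, n) = 11 (f(z, n) = -4 - 5*(-1)*3 = -4 + 5*3 = -4 + 15 = 11)
m(a) = 4 (m(a) = -9 + ((18 + 0² + 9*0) - 1*5) = -9 + ((18 + 0 + 0) - 5) = -9 + (18 - 5) = -9 + 13 = 4)
(11 + m(-2))*f(-2, 1) = (11 + 4)*11 = 15*11 = 165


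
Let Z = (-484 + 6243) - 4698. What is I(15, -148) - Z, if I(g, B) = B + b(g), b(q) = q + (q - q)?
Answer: -1194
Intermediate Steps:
b(q) = q (b(q) = q + 0 = q)
Z = 1061 (Z = 5759 - 4698 = 1061)
I(g, B) = B + g
I(15, -148) - Z = (-148 + 15) - 1*1061 = -133 - 1061 = -1194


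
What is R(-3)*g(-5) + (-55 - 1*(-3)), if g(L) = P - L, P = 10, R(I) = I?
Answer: -97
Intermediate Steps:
g(L) = 10 - L
R(-3)*g(-5) + (-55 - 1*(-3)) = -3*(10 - 1*(-5)) + (-55 - 1*(-3)) = -3*(10 + 5) + (-55 + 3) = -3*15 - 52 = -45 - 52 = -97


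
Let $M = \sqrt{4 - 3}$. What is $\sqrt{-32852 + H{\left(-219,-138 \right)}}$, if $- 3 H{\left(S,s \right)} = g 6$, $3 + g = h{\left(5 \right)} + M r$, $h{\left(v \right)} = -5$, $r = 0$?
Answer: $2 i \sqrt{8209} \approx 181.21 i$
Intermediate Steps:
$M = 1$ ($M = \sqrt{1} = 1$)
$g = -8$ ($g = -3 + \left(-5 + 1 \cdot 0\right) = -3 + \left(-5 + 0\right) = -3 - 5 = -8$)
$H{\left(S,s \right)} = 16$ ($H{\left(S,s \right)} = - \frac{\left(-8\right) 6}{3} = \left(- \frac{1}{3}\right) \left(-48\right) = 16$)
$\sqrt{-32852 + H{\left(-219,-138 \right)}} = \sqrt{-32852 + 16} = \sqrt{-32836} = 2 i \sqrt{8209}$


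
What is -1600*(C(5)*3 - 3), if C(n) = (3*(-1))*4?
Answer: 62400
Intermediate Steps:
C(n) = -12 (C(n) = -3*4 = -12)
-1600*(C(5)*3 - 3) = -1600*(-12*3 - 3) = -1600*(-36 - 3) = -1600*(-39) = 62400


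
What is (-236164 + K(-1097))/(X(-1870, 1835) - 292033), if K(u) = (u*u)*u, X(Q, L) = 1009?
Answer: 440125279/97008 ≈ 4537.0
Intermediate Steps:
K(u) = u³ (K(u) = u²*u = u³)
(-236164 + K(-1097))/(X(-1870, 1835) - 292033) = (-236164 + (-1097)³)/(1009 - 292033) = (-236164 - 1320139673)/(-291024) = -1320375837*(-1/291024) = 440125279/97008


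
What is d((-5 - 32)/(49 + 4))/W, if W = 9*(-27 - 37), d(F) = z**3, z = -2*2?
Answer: 1/9 ≈ 0.11111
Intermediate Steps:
z = -4
d(F) = -64 (d(F) = (-4)**3 = -64)
W = -576 (W = 9*(-64) = -576)
d((-5 - 32)/(49 + 4))/W = -64/(-576) = -64*(-1/576) = 1/9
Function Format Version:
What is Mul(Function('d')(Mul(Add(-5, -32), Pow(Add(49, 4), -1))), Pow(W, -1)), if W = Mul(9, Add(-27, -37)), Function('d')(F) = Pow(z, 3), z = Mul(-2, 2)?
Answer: Rational(1, 9) ≈ 0.11111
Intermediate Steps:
z = -4
Function('d')(F) = -64 (Function('d')(F) = Pow(-4, 3) = -64)
W = -576 (W = Mul(9, -64) = -576)
Mul(Function('d')(Mul(Add(-5, -32), Pow(Add(49, 4), -1))), Pow(W, -1)) = Mul(-64, Pow(-576, -1)) = Mul(-64, Rational(-1, 576)) = Rational(1, 9)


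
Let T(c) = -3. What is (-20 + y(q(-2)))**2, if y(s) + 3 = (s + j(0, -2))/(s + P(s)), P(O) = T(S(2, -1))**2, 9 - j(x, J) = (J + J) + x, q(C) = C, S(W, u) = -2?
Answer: 22500/49 ≈ 459.18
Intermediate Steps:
j(x, J) = 9 - x - 2*J (j(x, J) = 9 - ((J + J) + x) = 9 - (2*J + x) = 9 - (x + 2*J) = 9 + (-x - 2*J) = 9 - x - 2*J)
P(O) = 9 (P(O) = (-3)**2 = 9)
y(s) = -3 + (13 + s)/(9 + s) (y(s) = -3 + (s + (9 - 1*0 - 2*(-2)))/(s + 9) = -3 + (s + (9 + 0 + 4))/(9 + s) = -3 + (s + 13)/(9 + s) = -3 + (13 + s)/(9 + s))
(-20 + y(q(-2)))**2 = (-20 + 2*(-7 - 1*(-2))/(9 - 2))**2 = (-20 + 2*(-7 + 2)/7)**2 = (-20 + 2*(1/7)*(-5))**2 = (-20 - 10/7)**2 = (-150/7)**2 = 22500/49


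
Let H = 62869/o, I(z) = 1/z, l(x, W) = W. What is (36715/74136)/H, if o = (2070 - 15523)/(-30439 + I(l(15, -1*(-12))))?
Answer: 70560985/20267344711442 ≈ 3.4815e-6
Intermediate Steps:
o = 161436/365267 (o = (2070 - 15523)/(-30439 + 1/(-1*(-12))) = -13453/(-30439 + 1/12) = -13453/(-365267/12) = -13453*(-12/365267) = 161436/365267 ≈ 0.44197)
H = 22963971023/161436 (H = 62869/(161436/365267) = 62869*(365267/161436) = 22963971023/161436 ≈ 1.4225e+5)
(36715/74136)/H = (36715/74136)/(22963971023/161436) = (36715*(1/74136))*(161436/22963971023) = (36715/74136)*(161436/22963971023) = 70560985/20267344711442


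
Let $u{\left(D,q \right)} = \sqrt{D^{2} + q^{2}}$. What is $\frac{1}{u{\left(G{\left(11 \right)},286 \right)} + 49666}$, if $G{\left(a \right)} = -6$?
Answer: $\frac{24833}{1233314862} - \frac{\sqrt{20458}}{1233314862} \approx 2.0019 \cdot 10^{-5}$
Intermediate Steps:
$\frac{1}{u{\left(G{\left(11 \right)},286 \right)} + 49666} = \frac{1}{\sqrt{\left(-6\right)^{2} + 286^{2}} + 49666} = \frac{1}{\sqrt{36 + 81796} + 49666} = \frac{1}{\sqrt{81832} + 49666} = \frac{1}{2 \sqrt{20458} + 49666} = \frac{1}{49666 + 2 \sqrt{20458}}$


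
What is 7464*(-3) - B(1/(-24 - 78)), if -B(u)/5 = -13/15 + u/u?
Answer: -67174/3 ≈ -22391.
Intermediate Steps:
B(u) = -2/3 (B(u) = -5*(-13/15 + u/u) = -5*(-13*1/15 + 1) = -5*(-13/15 + 1) = -5*2/15 = -2/3)
7464*(-3) - B(1/(-24 - 78)) = 7464*(-3) - 1*(-2/3) = -22392 + 2/3 = -67174/3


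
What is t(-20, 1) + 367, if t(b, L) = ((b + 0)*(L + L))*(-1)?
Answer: 407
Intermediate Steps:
t(b, L) = -2*L*b (t(b, L) = (b*(2*L))*(-1) = (2*L*b)*(-1) = -2*L*b)
t(-20, 1) + 367 = -2*1*(-20) + 367 = 40 + 367 = 407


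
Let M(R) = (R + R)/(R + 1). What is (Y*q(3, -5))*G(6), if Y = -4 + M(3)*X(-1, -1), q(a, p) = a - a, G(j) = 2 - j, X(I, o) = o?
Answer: 0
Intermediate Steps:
M(R) = 2*R/(1 + R) (M(R) = (2*R)/(1 + R) = 2*R/(1 + R))
q(a, p) = 0
Y = -11/2 (Y = -4 + (2*3/(1 + 3))*(-1) = -4 + (2*3/4)*(-1) = -4 + (2*3*(¼))*(-1) = -4 + (3/2)*(-1) = -4 - 3/2 = -11/2 ≈ -5.5000)
(Y*q(3, -5))*G(6) = (-11/2*0)*(2 - 1*6) = 0*(2 - 6) = 0*(-4) = 0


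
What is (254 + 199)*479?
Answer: 216987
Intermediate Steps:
(254 + 199)*479 = 453*479 = 216987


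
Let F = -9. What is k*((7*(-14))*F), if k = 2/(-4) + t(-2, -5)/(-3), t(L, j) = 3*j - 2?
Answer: 4557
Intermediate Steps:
t(L, j) = -2 + 3*j
k = 31/6 (k = 2/(-4) + (-2 + 3*(-5))/(-3) = 2*(-¼) + (-2 - 15)*(-⅓) = -½ - 17*(-⅓) = -½ + 17/3 = 31/6 ≈ 5.1667)
k*((7*(-14))*F) = 31*((7*(-14))*(-9))/6 = 31*(-98*(-9))/6 = (31/6)*882 = 4557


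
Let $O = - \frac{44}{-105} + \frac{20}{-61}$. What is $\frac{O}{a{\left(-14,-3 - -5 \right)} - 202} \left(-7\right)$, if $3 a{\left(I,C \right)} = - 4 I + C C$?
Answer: $\frac{292}{83265} \approx 0.0035069$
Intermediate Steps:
$a{\left(I,C \right)} = - \frac{4 I}{3} + \frac{C^{2}}{3}$ ($a{\left(I,C \right)} = \frac{- 4 I + C C}{3} = \frac{- 4 I + C^{2}}{3} = \frac{C^{2} - 4 I}{3} = - \frac{4 I}{3} + \frac{C^{2}}{3}$)
$O = \frac{584}{6405}$ ($O = \left(-44\right) \left(- \frac{1}{105}\right) + 20 \left(- \frac{1}{61}\right) = \frac{44}{105} - \frac{20}{61} = \frac{584}{6405} \approx 0.091179$)
$\frac{O}{a{\left(-14,-3 - -5 \right)} - 202} \left(-7\right) = \frac{584}{6405 \left(\left(\left(- \frac{4}{3}\right) \left(-14\right) + \frac{\left(-3 - -5\right)^{2}}{3}\right) - 202\right)} \left(-7\right) = \frac{584}{6405 \left(\left(\frac{56}{3} + \frac{\left(-3 + 5\right)^{2}}{3}\right) - 202\right)} \left(-7\right) = \frac{584}{6405 \left(\left(\frac{56}{3} + \frac{2^{2}}{3}\right) - 202\right)} \left(-7\right) = \frac{584}{6405 \left(\left(\frac{56}{3} + \frac{1}{3} \cdot 4\right) - 202\right)} \left(-7\right) = \frac{584}{6405 \left(\left(\frac{56}{3} + \frac{4}{3}\right) - 202\right)} \left(-7\right) = \frac{584}{6405 \left(20 - 202\right)} \left(-7\right) = \frac{584}{6405 \left(-182\right)} \left(-7\right) = \frac{584}{6405} \left(- \frac{1}{182}\right) \left(-7\right) = \left(- \frac{292}{582855}\right) \left(-7\right) = \frac{292}{83265}$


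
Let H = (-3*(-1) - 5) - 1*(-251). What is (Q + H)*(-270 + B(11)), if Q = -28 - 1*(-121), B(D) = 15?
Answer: -87210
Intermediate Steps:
Q = 93 (Q = -28 + 121 = 93)
H = 249 (H = (3 - 5) + 251 = -2 + 251 = 249)
(Q + H)*(-270 + B(11)) = (93 + 249)*(-270 + 15) = 342*(-255) = -87210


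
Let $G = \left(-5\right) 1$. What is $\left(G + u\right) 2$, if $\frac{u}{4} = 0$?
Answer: $-10$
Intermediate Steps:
$u = 0$ ($u = 4 \cdot 0 = 0$)
$G = -5$
$\left(G + u\right) 2 = \left(-5 + 0\right) 2 = \left(-5\right) 2 = -10$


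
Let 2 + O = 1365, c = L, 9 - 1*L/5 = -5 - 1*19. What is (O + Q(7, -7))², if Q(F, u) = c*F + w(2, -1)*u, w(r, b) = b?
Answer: 6375625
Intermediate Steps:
L = 165 (L = 45 - 5*(-5 - 1*19) = 45 - 5*(-5 - 19) = 45 - 5*(-24) = 45 + 120 = 165)
c = 165
Q(F, u) = -u + 165*F (Q(F, u) = 165*F - u = -u + 165*F)
O = 1363 (O = -2 + 1365 = 1363)
(O + Q(7, -7))² = (1363 + (-1*(-7) + 165*7))² = (1363 + (7 + 1155))² = (1363 + 1162)² = 2525² = 6375625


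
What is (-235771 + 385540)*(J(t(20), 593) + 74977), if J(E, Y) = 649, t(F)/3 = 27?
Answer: 11326430394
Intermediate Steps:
t(F) = 81 (t(F) = 3*27 = 81)
(-235771 + 385540)*(J(t(20), 593) + 74977) = (-235771 + 385540)*(649 + 74977) = 149769*75626 = 11326430394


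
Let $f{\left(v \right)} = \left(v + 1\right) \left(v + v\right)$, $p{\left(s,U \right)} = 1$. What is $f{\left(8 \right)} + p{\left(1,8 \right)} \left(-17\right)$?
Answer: $127$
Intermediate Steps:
$f{\left(v \right)} = 2 v \left(1 + v\right)$ ($f{\left(v \right)} = \left(1 + v\right) 2 v = 2 v \left(1 + v\right)$)
$f{\left(8 \right)} + p{\left(1,8 \right)} \left(-17\right) = 2 \cdot 8 \left(1 + 8\right) + 1 \left(-17\right) = 2 \cdot 8 \cdot 9 - 17 = 144 - 17 = 127$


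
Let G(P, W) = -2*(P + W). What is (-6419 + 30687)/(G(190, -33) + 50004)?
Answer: 12134/24845 ≈ 0.48839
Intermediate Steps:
G(P, W) = -2*P - 2*W
(-6419 + 30687)/(G(190, -33) + 50004) = (-6419 + 30687)/((-2*190 - 2*(-33)) + 50004) = 24268/((-380 + 66) + 50004) = 24268/(-314 + 50004) = 24268/49690 = 24268*(1/49690) = 12134/24845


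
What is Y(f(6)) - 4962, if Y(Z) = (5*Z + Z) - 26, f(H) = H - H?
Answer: -4988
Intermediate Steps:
f(H) = 0
Y(Z) = -26 + 6*Z (Y(Z) = 6*Z - 26 = -26 + 6*Z)
Y(f(6)) - 4962 = (-26 + 6*0) - 4962 = (-26 + 0) - 4962 = -26 - 4962 = -4988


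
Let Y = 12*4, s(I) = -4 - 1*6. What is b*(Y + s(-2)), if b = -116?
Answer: -4408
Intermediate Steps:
s(I) = -10 (s(I) = -4 - 6 = -10)
Y = 48
b*(Y + s(-2)) = -116*(48 - 10) = -116*38 = -4408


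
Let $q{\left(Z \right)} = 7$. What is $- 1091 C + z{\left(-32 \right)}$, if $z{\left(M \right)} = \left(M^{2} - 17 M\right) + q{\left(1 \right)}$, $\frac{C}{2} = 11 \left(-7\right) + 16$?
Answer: $134677$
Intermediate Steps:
$C = -122$ ($C = 2 \left(11 \left(-7\right) + 16\right) = 2 \left(-77 + 16\right) = 2 \left(-61\right) = -122$)
$z{\left(M \right)} = 7 + M^{2} - 17 M$ ($z{\left(M \right)} = \left(M^{2} - 17 M\right) + 7 = 7 + M^{2} - 17 M$)
$- 1091 C + z{\left(-32 \right)} = \left(-1091\right) \left(-122\right) + \left(7 + \left(-32\right)^{2} - -544\right) = 133102 + \left(7 + 1024 + 544\right) = 133102 + 1575 = 134677$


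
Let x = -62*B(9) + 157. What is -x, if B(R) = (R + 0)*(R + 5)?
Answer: 7655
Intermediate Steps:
B(R) = R*(5 + R)
x = -7655 (x = -558*(5 + 9) + 157 = -558*14 + 157 = -62*126 + 157 = -7812 + 157 = -7655)
-x = -1*(-7655) = 7655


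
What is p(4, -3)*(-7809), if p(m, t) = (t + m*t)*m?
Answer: 468540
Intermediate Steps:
p(m, t) = m*(t + m*t)
p(4, -3)*(-7809) = (4*(-3)*(1 + 4))*(-7809) = (4*(-3)*5)*(-7809) = -60*(-7809) = 468540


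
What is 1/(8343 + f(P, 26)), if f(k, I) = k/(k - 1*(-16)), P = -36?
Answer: 5/41724 ≈ 0.00011984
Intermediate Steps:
f(k, I) = k/(16 + k) (f(k, I) = k/(k + 16) = k/(16 + k))
1/(8343 + f(P, 26)) = 1/(8343 - 36/(16 - 36)) = 1/(8343 - 36/(-20)) = 1/(8343 - 36*(-1/20)) = 1/(8343 + 9/5) = 1/(41724/5) = 5/41724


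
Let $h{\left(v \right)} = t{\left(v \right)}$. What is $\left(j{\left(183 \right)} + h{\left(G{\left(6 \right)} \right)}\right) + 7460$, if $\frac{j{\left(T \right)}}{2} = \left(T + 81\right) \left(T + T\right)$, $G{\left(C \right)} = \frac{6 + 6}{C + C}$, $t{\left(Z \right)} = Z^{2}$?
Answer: $200709$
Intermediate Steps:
$G{\left(C \right)} = \frac{6}{C}$ ($G{\left(C \right)} = \frac{12}{2 C} = 12 \frac{1}{2 C} = \frac{6}{C}$)
$h{\left(v \right)} = v^{2}$
$j{\left(T \right)} = 4 T \left(81 + T\right)$ ($j{\left(T \right)} = 2 \left(T + 81\right) \left(T + T\right) = 2 \left(81 + T\right) 2 T = 2 \cdot 2 T \left(81 + T\right) = 4 T \left(81 + T\right)$)
$\left(j{\left(183 \right)} + h{\left(G{\left(6 \right)} \right)}\right) + 7460 = \left(4 \cdot 183 \left(81 + 183\right) + \left(\frac{6}{6}\right)^{2}\right) + 7460 = \left(4 \cdot 183 \cdot 264 + \left(6 \cdot \frac{1}{6}\right)^{2}\right) + 7460 = \left(193248 + 1^{2}\right) + 7460 = \left(193248 + 1\right) + 7460 = 193249 + 7460 = 200709$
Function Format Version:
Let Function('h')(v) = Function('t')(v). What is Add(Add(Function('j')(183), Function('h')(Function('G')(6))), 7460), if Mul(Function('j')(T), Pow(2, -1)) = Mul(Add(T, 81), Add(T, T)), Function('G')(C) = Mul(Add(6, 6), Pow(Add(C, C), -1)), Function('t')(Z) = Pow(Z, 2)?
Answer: 200709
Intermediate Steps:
Function('G')(C) = Mul(6, Pow(C, -1)) (Function('G')(C) = Mul(12, Pow(Mul(2, C), -1)) = Mul(12, Mul(Rational(1, 2), Pow(C, -1))) = Mul(6, Pow(C, -1)))
Function('h')(v) = Pow(v, 2)
Function('j')(T) = Mul(4, T, Add(81, T)) (Function('j')(T) = Mul(2, Mul(Add(T, 81), Add(T, T))) = Mul(2, Mul(Add(81, T), Mul(2, T))) = Mul(2, Mul(2, T, Add(81, T))) = Mul(4, T, Add(81, T)))
Add(Add(Function('j')(183), Function('h')(Function('G')(6))), 7460) = Add(Add(Mul(4, 183, Add(81, 183)), Pow(Mul(6, Pow(6, -1)), 2)), 7460) = Add(Add(Mul(4, 183, 264), Pow(Mul(6, Rational(1, 6)), 2)), 7460) = Add(Add(193248, Pow(1, 2)), 7460) = Add(Add(193248, 1), 7460) = Add(193249, 7460) = 200709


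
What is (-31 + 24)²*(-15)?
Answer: -735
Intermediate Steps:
(-31 + 24)²*(-15) = (-7)²*(-15) = 49*(-15) = -735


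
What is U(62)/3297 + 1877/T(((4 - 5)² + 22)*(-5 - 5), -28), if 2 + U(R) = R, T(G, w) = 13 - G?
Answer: 2067683/267057 ≈ 7.7425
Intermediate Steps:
U(R) = -2 + R
U(62)/3297 + 1877/T(((4 - 5)² + 22)*(-5 - 5), -28) = (-2 + 62)/3297 + 1877/(13 - ((4 - 5)² + 22)*(-5 - 5)) = 60*(1/3297) + 1877/(13 - ((-1)² + 22)*(-10)) = 20/1099 + 1877/(13 - (1 + 22)*(-10)) = 20/1099 + 1877/(13 - 23*(-10)) = 20/1099 + 1877/(13 - 1*(-230)) = 20/1099 + 1877/(13 + 230) = 20/1099 + 1877/243 = 2067683/267057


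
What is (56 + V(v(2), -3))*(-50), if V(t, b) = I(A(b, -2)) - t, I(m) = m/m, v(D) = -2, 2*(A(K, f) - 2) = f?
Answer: -2950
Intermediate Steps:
A(K, f) = 2 + f/2
I(m) = 1
V(t, b) = 1 - t
(56 + V(v(2), -3))*(-50) = (56 + (1 - 1*(-2)))*(-50) = (56 + (1 + 2))*(-50) = (56 + 3)*(-50) = 59*(-50) = -2950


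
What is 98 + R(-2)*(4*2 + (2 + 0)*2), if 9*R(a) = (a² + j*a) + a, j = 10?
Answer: 74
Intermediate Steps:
R(a) = a²/9 + 11*a/9 (R(a) = ((a² + 10*a) + a)/9 = (a² + 11*a)/9 = a²/9 + 11*a/9)
98 + R(-2)*(4*2 + (2 + 0)*2) = 98 + ((⅑)*(-2)*(11 - 2))*(4*2 + (2 + 0)*2) = 98 + ((⅑)*(-2)*9)*(8 + 2*2) = 98 - 2*(8 + 4) = 98 - 2*12 = 98 - 24 = 74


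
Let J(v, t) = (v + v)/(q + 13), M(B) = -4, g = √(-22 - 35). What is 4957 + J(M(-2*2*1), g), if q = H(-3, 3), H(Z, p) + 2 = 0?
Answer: 54519/11 ≈ 4956.3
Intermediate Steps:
H(Z, p) = -2 (H(Z, p) = -2 + 0 = -2)
q = -2
g = I*√57 (g = √(-57) = I*√57 ≈ 7.5498*I)
J(v, t) = 2*v/11 (J(v, t) = (v + v)/(-2 + 13) = (2*v)/11 = (2*v)*(1/11) = 2*v/11)
4957 + J(M(-2*2*1), g) = 4957 + (2/11)*(-4) = 4957 - 8/11 = 54519/11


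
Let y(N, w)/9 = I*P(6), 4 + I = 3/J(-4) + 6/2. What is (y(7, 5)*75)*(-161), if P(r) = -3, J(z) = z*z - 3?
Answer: -3260250/13 ≈ -2.5079e+5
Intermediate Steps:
J(z) = -3 + z² (J(z) = z² - 3 = -3 + z²)
I = -10/13 (I = -4 + (3/(-3 + (-4)²) + 6/2) = -4 + (3/(-3 + 16) + 6*(½)) = -4 + (3/13 + 3) = -4 + 42/13 = -10/13 ≈ -0.76923)
y(N, w) = 270/13 (y(N, w) = 9*(-10/13*(-3)) = 9*(30/13) = 270/13)
(y(7, 5)*75)*(-161) = ((270/13)*75)*(-161) = (20250/13)*(-161) = -3260250/13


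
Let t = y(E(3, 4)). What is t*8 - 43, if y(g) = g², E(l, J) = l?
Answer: 29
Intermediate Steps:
t = 9 (t = 3² = 9)
t*8 - 43 = 9*8 - 43 = 72 - 43 = 29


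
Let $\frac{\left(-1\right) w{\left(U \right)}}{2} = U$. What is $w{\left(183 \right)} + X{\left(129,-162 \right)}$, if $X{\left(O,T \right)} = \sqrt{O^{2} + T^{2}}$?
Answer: $-366 + 3 \sqrt{4765} \approx -158.91$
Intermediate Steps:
$w{\left(U \right)} = - 2 U$
$w{\left(183 \right)} + X{\left(129,-162 \right)} = \left(-2\right) 183 + \sqrt{129^{2} + \left(-162\right)^{2}} = -366 + \sqrt{16641 + 26244} = -366 + \sqrt{42885} = -366 + 3 \sqrt{4765}$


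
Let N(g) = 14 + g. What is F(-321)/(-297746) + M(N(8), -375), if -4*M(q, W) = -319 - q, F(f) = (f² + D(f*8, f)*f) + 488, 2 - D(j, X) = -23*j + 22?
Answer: 12626707/595492 ≈ 21.204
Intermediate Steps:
D(j, X) = -20 + 23*j (D(j, X) = 2 - (-23*j + 22) = 2 - (22 - 23*j) = 2 + (-22 + 23*j) = -20 + 23*j)
F(f) = 488 + f² + f*(-20 + 184*f) (F(f) = (f² + (-20 + 23*(f*8))*f) + 488 = (f² + (-20 + 23*(8*f))*f) + 488 = (f² + (-20 + 184*f)*f) + 488 = (f² + f*(-20 + 184*f)) + 488 = 488 + f² + f*(-20 + 184*f))
M(q, W) = 319/4 + q/4 (M(q, W) = -(-319 - q)/4 = 319/4 + q/4)
F(-321)/(-297746) + M(N(8), -375) = (488 - 20*(-321) + 185*(-321)²)/(-297746) + (319/4 + (14 + 8)/4) = (488 + 6420 + 185*103041)*(-1/297746) + (319/4 + (¼)*22) = (488 + 6420 + 19062585)*(-1/297746) + (319/4 + 11/2) = 19069493*(-1/297746) + 341/4 = -19069493/297746 + 341/4 = 12626707/595492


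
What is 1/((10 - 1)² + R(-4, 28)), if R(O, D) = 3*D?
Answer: 1/165 ≈ 0.0060606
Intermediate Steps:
1/((10 - 1)² + R(-4, 28)) = 1/((10 - 1)² + 3*28) = 1/(9² + 84) = 1/(81 + 84) = 1/165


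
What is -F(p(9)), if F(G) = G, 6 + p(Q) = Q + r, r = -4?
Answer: 1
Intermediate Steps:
p(Q) = -10 + Q (p(Q) = -6 + (Q - 4) = -6 + (-4 + Q) = -10 + Q)
-F(p(9)) = -(-10 + 9) = -1*(-1) = 1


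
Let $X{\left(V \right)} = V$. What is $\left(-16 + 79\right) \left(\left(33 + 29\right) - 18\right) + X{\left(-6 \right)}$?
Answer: $2766$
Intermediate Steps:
$\left(-16 + 79\right) \left(\left(33 + 29\right) - 18\right) + X{\left(-6 \right)} = \left(-16 + 79\right) \left(\left(33 + 29\right) - 18\right) - 6 = 63 \left(62 - 18\right) - 6 = 63 \cdot 44 - 6 = 2772 - 6 = 2766$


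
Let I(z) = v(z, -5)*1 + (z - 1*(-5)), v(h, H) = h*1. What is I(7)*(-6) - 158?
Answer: -272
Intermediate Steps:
v(h, H) = h
I(z) = 5 + 2*z (I(z) = z*1 + (z - 1*(-5)) = z + (z + 5) = z + (5 + z) = 5 + 2*z)
I(7)*(-6) - 158 = (5 + 2*7)*(-6) - 158 = (5 + 14)*(-6) - 158 = 19*(-6) - 158 = -114 - 158 = -272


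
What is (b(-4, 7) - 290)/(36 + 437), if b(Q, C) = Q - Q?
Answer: -290/473 ≈ -0.61311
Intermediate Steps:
b(Q, C) = 0
(b(-4, 7) - 290)/(36 + 437) = (0 - 290)/(36 + 437) = -290/473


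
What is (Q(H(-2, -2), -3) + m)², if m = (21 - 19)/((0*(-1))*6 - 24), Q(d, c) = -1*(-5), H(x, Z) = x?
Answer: 3481/144 ≈ 24.174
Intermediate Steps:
Q(d, c) = 5
m = -1/12 (m = 2/(0*6 - 24) = 2/(0 - 24) = 2/(-24) = 2*(-1/24) = -1/12 ≈ -0.083333)
(Q(H(-2, -2), -3) + m)² = (5 - 1/12)² = (59/12)² = 3481/144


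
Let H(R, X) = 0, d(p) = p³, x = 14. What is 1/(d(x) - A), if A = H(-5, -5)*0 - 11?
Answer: 1/2755 ≈ 0.00036298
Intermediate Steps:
A = -11 (A = 0*0 - 11 = 0 - 11 = -11)
1/(d(x) - A) = 1/(14³ - 1*(-11)) = 1/(2744 + 11) = 1/2755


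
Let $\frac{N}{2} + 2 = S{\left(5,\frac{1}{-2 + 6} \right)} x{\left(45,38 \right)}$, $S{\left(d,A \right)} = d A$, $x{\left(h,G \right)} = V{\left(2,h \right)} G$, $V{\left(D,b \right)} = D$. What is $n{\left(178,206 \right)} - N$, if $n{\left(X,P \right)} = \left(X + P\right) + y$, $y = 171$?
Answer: $369$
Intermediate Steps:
$x{\left(h,G \right)} = 2 G$
$n{\left(X,P \right)} = 171 + P + X$ ($n{\left(X,P \right)} = \left(X + P\right) + 171 = \left(P + X\right) + 171 = 171 + P + X$)
$S{\left(d,A \right)} = A d$
$N = 186$ ($N = -4 + 2 \frac{1}{-2 + 6} \cdot 5 \cdot 2 \cdot 38 = -4 + 2 \cdot \frac{1}{4} \cdot 5 \cdot 76 = -4 + 2 \cdot \frac{5}{4} \cdot 76 = -4 + 2 \cdot 95 = -4 + 190 = 186$)
$n{\left(178,206 \right)} - N = \left(171 + 206 + 178\right) - 186 = 555 - 186 = 369$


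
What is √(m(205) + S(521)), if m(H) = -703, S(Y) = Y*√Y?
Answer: √(-703 + 521*√521) ≈ 105.78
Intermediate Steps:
S(Y) = Y^(3/2)
√(m(205) + S(521)) = √(-703 + 521^(3/2)) = √(-703 + 521*√521)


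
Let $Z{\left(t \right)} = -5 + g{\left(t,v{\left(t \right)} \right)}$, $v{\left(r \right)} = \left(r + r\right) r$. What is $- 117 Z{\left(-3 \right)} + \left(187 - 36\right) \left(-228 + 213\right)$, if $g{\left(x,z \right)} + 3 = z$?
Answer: $-3435$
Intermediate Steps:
$v{\left(r \right)} = 2 r^{2}$ ($v{\left(r \right)} = 2 r r = 2 r^{2}$)
$g{\left(x,z \right)} = -3 + z$
$Z{\left(t \right)} = -8 + 2 t^{2}$ ($Z{\left(t \right)} = -5 + \left(-3 + 2 t^{2}\right) = -8 + 2 t^{2}$)
$- 117 Z{\left(-3 \right)} + \left(187 - 36\right) \left(-228 + 213\right) = - 117 \left(-8 + 2 \left(-3\right)^{2}\right) + \left(187 - 36\right) \left(-228 + 213\right) = - 117 \left(-8 + 2 \cdot 9\right) + 151 \left(-15\right) = - 117 \left(-8 + 18\right) - 2265 = \left(-117\right) 10 - 2265 = -1170 - 2265 = -3435$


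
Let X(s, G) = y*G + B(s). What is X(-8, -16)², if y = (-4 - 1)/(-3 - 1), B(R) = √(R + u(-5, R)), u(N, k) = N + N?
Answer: 382 - 120*I*√2 ≈ 382.0 - 169.71*I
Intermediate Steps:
u(N, k) = 2*N
B(R) = √(-10 + R) (B(R) = √(R + 2*(-5)) = √(R - 10) = √(-10 + R))
y = 5/4 (y = -5/(-4) = -5*(-¼) = 5/4 ≈ 1.2500)
X(s, G) = √(-10 + s) + 5*G/4 (X(s, G) = 5*G/4 + √(-10 + s) = √(-10 + s) + 5*G/4)
X(-8, -16)² = (√(-10 - 8) + (5/4)*(-16))² = (√(-18) - 20)² = (3*I*√2 - 20)² = (-20 + 3*I*√2)²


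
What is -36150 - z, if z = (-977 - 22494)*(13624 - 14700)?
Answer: -25290946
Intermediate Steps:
z = 25254796 (z = -23471*(-1076) = 25254796)
-36150 - z = -36150 - 1*25254796 = -36150 - 25254796 = -25290946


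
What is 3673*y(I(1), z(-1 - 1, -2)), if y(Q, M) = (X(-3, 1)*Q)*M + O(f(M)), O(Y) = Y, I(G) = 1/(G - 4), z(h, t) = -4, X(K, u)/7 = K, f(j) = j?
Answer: -117536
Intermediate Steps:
X(K, u) = 7*K
I(G) = 1/(-4 + G)
y(Q, M) = M - 21*M*Q (y(Q, M) = ((7*(-3))*Q)*M + M = (-21*Q)*M + M = -21*M*Q + M = M - 21*M*Q)
3673*y(I(1), z(-1 - 1, -2)) = 3673*(-4*(1 - 21/(-4 + 1))) = 3673*(-4*(1 - 21/(-3))) = 3673*(-4*(1 - 21*(-⅓))) = 3673*(-4*(1 + 7)) = 3673*(-4*8) = 3673*(-32) = -117536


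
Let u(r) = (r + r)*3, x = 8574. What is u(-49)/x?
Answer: -49/1429 ≈ -0.034290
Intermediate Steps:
u(r) = 6*r (u(r) = (2*r)*3 = 6*r)
u(-49)/x = (6*(-49))/8574 = -294*1/8574 = -49/1429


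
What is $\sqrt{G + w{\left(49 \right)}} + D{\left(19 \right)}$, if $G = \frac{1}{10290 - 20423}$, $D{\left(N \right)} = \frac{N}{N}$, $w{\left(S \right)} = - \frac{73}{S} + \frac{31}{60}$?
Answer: $1 + \frac{i \sqrt{4406859888735}}{2127930} \approx 1.0 + 0.98652 i$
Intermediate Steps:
$w{\left(S \right)} = \frac{31}{60} - \frac{73}{S}$ ($w{\left(S \right)} = - \frac{73}{S} + 31 \cdot \frac{1}{60} = - \frac{73}{S} + \frac{31}{60} = \frac{31}{60} - \frac{73}{S}$)
$D{\left(N \right)} = 1$
$G = - \frac{1}{10133}$ ($G = \frac{1}{-10133} = - \frac{1}{10133} \approx -9.8687 \cdot 10^{-5}$)
$\sqrt{G + w{\left(49 \right)}} + D{\left(19 \right)} = \sqrt{- \frac{1}{10133} + \left(\frac{31}{60} - \frac{73}{49}\right)} + 1 = \sqrt{- \frac{1}{10133} - \frac{2861}{2940}} + 1 = \sqrt{- \frac{28993453}{29791020}} + 1 = \frac{i \sqrt{4406859888735}}{2127930} + 1 = 1 + \frac{i \sqrt{4406859888735}}{2127930}$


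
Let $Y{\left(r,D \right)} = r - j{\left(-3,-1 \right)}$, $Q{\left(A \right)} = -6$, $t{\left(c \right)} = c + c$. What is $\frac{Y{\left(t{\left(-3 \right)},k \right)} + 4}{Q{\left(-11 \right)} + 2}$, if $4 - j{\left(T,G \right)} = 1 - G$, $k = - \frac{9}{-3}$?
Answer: $1$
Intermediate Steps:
$t{\left(c \right)} = 2 c$
$k = 3$ ($k = \left(-9\right) \left(- \frac{1}{3}\right) = 3$)
$j{\left(T,G \right)} = 3 + G$ ($j{\left(T,G \right)} = 4 - \left(1 - G\right) = 4 + \left(-1 + G\right) = 3 + G$)
$Y{\left(r,D \right)} = -2 + r$ ($Y{\left(r,D \right)} = r - \left(3 - 1\right) = r - 2 = -2 + r$)
$\frac{Y{\left(t{\left(-3 \right)},k \right)} + 4}{Q{\left(-11 \right)} + 2} = \frac{\left(-2 + 2 \left(-3\right)\right) + 4}{-6 + 2} = \frac{\left(-2 - 6\right) + 4}{-4} = - \frac{-8 + 4}{4} = \left(- \frac{1}{4}\right) \left(-4\right) = 1$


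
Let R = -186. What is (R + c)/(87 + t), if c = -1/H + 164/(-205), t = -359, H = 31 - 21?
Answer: 1869/2720 ≈ 0.68713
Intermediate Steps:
H = 10
c = -9/10 (c = -1/10 + 164/(-205) = -1*⅒ + 164*(-1/205) = -⅒ - ⅘ = -9/10 ≈ -0.90000)
(R + c)/(87 + t) = (-186 - 9/10)/(87 - 359) = -1869/10/(-272) = -1869/10*(-1/272) = 1869/2720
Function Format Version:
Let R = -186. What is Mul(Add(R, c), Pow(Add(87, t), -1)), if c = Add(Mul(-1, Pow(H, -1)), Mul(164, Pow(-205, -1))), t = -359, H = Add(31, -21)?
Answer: Rational(1869, 2720) ≈ 0.68713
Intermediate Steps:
H = 10
c = Rational(-9, 10) (c = Add(Mul(-1, Pow(10, -1)), Mul(164, Pow(-205, -1))) = Add(Mul(-1, Rational(1, 10)), Mul(164, Rational(-1, 205))) = Add(Rational(-1, 10), Rational(-4, 5)) = Rational(-9, 10) ≈ -0.90000)
Mul(Add(R, c), Pow(Add(87, t), -1)) = Mul(Add(-186, Rational(-9, 10)), Pow(Add(87, -359), -1)) = Mul(Rational(-1869, 10), Pow(-272, -1)) = Mul(Rational(-1869, 10), Rational(-1, 272)) = Rational(1869, 2720)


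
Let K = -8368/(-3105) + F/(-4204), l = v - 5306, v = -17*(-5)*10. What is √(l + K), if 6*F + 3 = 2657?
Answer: I*√21078457348432335/2175570 ≈ 66.734*I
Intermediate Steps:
v = 850 (v = 85*10 = 850)
F = 1327/3 (F = -½ + (⅙)*2657 = -½ + 2657/6 = 1327/3 ≈ 442.33)
l = -4456 (l = 850 - 5306 = -4456)
K = 33805627/13053420 (K = -8368/(-3105) + (1327/3)/(-4204) = -8368*(-1/3105) + (1327/3)*(-1/4204) = 8368/3105 - 1327/12612 = 33805627/13053420 ≈ 2.5898)
√(l + K) = √(-4456 + 33805627/13053420) = √(-58132233893/13053420) = I*√21078457348432335/2175570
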